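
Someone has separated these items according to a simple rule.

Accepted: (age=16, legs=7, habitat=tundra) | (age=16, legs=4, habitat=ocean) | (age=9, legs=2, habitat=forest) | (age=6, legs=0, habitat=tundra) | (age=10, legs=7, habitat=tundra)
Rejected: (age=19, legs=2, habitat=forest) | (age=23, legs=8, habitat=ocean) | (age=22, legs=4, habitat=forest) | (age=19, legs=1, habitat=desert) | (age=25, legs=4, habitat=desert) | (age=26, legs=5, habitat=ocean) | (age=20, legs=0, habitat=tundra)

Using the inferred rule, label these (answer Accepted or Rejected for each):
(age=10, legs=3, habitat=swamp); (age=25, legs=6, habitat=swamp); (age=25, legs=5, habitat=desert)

A rule that fits every label: age ≤ 16 — true of each 'Accepted' example, false of each 'Rejected' one.
(age=10, legs=3, habitat=swamp): age = 10, qualifies → Accepted.
(age=25, legs=6, habitat=swamp): age = 25, lacks this property → Rejected.
(age=25, legs=5, habitat=desert): age = 25, lacks this property → Rejected.

Accepted, Rejected, Rejected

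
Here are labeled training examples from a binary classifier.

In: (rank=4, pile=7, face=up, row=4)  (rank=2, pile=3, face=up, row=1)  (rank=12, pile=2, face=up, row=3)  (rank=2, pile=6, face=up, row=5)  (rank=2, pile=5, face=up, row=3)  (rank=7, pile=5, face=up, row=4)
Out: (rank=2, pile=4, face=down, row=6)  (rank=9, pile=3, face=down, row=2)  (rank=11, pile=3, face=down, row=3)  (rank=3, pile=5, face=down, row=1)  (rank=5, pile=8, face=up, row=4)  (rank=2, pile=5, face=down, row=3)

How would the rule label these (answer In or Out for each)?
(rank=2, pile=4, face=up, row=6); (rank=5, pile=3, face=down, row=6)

In, Out

The rule appears to be: face is up AND pile ≤ 7.
(rank=2, pile=4, face=up, row=6): face is up, pile = 4 — qualifies, so In. (rank=5, pile=3, face=down, row=6): face is down, pile = 3 — fails the rule, so Out.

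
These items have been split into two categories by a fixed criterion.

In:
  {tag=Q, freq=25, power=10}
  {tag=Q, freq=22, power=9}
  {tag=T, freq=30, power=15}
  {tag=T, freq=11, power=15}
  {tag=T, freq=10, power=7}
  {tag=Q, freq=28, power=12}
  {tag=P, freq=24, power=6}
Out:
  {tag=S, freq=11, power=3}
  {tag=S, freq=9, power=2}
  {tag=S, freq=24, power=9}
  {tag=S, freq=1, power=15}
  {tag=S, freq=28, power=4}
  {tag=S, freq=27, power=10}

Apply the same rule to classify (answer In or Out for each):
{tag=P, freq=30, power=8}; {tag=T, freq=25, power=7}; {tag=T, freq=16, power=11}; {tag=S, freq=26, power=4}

The common property of the 'In' items is: tag is not S. No 'Out' item has it.

In, In, In, Out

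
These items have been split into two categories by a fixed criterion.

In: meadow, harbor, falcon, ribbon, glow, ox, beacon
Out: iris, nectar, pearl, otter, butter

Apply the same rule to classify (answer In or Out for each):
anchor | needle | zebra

The simplest hypothesis consistent with all the labels is: even length AND contains 'o'.
anchor: length 6, has 'o', fits → In.
needle: length 6, no 'o', fails the rule → Out.
zebra: length 5, no 'o', fails the rule → Out.

In, Out, Out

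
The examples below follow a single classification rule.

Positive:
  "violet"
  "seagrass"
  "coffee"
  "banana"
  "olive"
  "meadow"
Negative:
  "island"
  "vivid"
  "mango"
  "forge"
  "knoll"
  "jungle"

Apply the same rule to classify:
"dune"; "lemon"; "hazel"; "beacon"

Rule: has ≥ 3 vowels. This holds for each 'Positive' example and fails for each 'Negative' one.
"dune" → 2 vowels → Negative.
"lemon" → 2 vowels → Negative.
"hazel" → 2 vowels → Negative.
"beacon" → 3 vowels → Positive.

Negative, Negative, Negative, Positive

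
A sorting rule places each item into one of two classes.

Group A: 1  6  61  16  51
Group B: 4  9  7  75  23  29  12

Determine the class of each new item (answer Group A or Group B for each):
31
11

Group A, Group A

A rule that fits every label: ≡ 1 (mod 5) — true of each 'Group A' example, false of each 'Group B' one.
31: Group A (31 mod 5 = 1). 11: Group A (11 mod 5 = 1).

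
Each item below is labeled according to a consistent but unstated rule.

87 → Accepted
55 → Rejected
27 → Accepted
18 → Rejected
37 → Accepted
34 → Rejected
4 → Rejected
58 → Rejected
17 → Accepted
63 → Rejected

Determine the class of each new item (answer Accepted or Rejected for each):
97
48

Accepted, Rejected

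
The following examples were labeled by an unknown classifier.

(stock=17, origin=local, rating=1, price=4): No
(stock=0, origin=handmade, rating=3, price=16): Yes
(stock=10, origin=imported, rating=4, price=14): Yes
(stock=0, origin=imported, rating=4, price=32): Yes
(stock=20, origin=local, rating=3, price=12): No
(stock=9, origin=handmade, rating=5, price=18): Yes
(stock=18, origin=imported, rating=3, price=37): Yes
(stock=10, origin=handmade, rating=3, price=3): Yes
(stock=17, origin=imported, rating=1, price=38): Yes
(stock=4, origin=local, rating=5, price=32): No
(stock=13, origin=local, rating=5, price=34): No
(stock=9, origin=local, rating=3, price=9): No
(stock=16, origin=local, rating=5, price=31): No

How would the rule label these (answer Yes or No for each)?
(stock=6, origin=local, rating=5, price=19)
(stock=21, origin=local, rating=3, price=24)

No, No

Rule: origin is not local. This holds for each 'Yes' example and fails for each 'No' one.
(stock=6, origin=local, rating=5, price=19) — origin is local, hence No. (stock=21, origin=local, rating=3, price=24) — origin is local, hence No.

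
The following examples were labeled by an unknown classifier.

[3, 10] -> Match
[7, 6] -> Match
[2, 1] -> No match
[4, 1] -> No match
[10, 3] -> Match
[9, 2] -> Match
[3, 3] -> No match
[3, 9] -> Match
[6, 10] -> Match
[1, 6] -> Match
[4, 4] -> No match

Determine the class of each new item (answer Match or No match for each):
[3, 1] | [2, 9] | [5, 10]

No match, Match, Match

The rule appears to be: max ≥ 6.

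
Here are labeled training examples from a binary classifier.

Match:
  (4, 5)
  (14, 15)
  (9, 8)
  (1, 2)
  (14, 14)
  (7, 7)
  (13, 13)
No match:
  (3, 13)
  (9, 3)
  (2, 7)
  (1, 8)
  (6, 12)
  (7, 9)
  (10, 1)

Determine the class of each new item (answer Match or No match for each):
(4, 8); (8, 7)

No match, Match

The rule appears to be: |first − second| ≤ 1.
(4, 8) — |4−8| = 4, hence No match. (8, 7) — |8−7| = 1, hence Match.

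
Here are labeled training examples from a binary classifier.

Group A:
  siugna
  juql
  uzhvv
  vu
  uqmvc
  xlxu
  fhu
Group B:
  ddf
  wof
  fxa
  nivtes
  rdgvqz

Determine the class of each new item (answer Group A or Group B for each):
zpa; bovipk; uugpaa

Group B, Group B, Group A

Rule: contains 'u'. This holds for each 'Group A' example and fails for each 'Group B' one.
zpa: Group B (no 'u'). bovipk: Group B (no 'u'). uugpaa: Group A (has 'u').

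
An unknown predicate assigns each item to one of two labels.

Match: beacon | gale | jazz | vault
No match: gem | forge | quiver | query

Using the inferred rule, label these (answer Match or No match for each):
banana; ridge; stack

The pattern is that an item is 'Match' exactly when: contains 'a'.

Match, No match, Match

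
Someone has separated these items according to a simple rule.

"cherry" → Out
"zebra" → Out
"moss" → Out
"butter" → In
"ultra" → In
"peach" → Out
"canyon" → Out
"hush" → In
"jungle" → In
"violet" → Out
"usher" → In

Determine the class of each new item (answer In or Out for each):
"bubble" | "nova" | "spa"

In, Out, Out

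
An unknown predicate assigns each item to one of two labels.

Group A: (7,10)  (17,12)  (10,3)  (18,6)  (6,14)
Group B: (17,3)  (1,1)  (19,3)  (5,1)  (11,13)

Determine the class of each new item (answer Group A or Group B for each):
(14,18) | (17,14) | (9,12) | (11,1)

Every 'Group A' example satisfies: product is even. None of the 'Group B' examples do.
(14,18): Group A (14·18 = 252).
(17,14): Group A (17·14 = 238).
(9,12): Group A (9·12 = 108).
(11,1): Group B (11·1 = 11).

Group A, Group A, Group A, Group B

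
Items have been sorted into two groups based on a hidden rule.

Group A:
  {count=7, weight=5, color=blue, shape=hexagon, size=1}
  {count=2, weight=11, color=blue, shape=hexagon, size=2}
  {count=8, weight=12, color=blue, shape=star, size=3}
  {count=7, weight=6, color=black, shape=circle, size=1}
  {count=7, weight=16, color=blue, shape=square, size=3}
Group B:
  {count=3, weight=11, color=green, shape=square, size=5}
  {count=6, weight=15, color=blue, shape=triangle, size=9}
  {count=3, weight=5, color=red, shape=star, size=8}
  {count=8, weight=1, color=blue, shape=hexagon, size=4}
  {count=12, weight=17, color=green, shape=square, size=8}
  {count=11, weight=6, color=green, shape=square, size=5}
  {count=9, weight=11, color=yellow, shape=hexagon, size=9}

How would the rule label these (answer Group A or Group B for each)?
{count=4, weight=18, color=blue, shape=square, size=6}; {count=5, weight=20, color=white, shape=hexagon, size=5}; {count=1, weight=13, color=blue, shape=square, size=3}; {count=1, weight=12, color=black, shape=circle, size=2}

Group B, Group B, Group A, Group A

The rule appears to be: size ≤ 3.
{count=4, weight=18, color=blue, shape=square, size=6}: size = 6, fails the rule → Group B.
{count=5, weight=20, color=white, shape=hexagon, size=5}: size = 5, fails the rule → Group B.
{count=1, weight=13, color=blue, shape=square, size=3}: size = 3, fits → Group A.
{count=1, weight=12, color=black, shape=circle, size=2}: size = 2, fits → Group A.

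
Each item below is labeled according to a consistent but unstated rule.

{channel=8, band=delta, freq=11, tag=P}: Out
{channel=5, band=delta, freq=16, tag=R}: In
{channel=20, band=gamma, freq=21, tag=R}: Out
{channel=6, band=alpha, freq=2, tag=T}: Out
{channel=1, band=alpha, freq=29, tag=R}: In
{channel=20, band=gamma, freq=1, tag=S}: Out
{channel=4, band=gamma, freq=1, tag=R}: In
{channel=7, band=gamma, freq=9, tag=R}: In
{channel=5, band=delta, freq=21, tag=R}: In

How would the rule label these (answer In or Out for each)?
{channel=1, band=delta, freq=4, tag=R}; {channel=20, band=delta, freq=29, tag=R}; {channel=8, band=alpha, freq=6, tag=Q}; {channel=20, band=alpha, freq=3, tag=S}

The common property of the 'In' items is: tag is R AND channel ≤ 7. No 'Out' item has it.
{channel=1, band=delta, freq=4, tag=R}: tag is R, channel = 1, passes → In.
{channel=20, band=delta, freq=29, tag=R}: tag is R, channel = 20, does not fit → Out.
{channel=8, band=alpha, freq=6, tag=Q}: tag is Q, channel = 8, does not fit → Out.
{channel=20, band=alpha, freq=3, tag=S}: tag is S, channel = 20, does not fit → Out.

In, Out, Out, Out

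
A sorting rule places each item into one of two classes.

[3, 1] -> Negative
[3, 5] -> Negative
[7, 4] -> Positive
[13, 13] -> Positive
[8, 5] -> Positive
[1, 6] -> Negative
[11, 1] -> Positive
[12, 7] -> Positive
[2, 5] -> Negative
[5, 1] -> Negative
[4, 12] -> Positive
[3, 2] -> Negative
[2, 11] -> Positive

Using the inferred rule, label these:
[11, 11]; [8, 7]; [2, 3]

'Positive' ⟺ sum ≥ 11.
[11, 11] — 11+11 = 22, hence Positive. [8, 7] — 8+7 = 15, hence Positive. [2, 3] — 2+3 = 5, hence Negative.

Positive, Positive, Negative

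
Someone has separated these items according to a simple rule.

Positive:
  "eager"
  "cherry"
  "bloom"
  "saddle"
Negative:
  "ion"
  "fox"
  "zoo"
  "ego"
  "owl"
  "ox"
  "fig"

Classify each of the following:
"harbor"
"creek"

Positive, Positive

The pattern is that an item is 'Positive' exactly when: length ≥ 5.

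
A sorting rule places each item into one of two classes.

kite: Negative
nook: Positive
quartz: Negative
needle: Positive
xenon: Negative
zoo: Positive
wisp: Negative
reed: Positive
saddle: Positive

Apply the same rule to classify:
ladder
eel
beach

Positive, Positive, Negative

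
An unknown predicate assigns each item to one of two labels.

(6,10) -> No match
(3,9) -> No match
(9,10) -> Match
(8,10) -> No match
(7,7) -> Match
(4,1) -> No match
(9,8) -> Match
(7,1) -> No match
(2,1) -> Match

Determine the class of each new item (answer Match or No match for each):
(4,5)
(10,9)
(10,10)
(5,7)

Match, Match, Match, No match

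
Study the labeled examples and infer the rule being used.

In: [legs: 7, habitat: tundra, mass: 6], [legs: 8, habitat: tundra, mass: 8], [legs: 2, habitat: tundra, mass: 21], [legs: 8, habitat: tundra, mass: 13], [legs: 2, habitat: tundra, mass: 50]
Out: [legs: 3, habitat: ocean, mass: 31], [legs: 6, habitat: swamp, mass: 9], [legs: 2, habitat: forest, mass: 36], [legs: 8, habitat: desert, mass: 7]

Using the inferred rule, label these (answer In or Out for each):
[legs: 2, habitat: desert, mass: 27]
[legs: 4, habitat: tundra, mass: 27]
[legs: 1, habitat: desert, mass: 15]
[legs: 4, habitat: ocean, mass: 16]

Rule: habitat is tundra. This holds for each 'In' example and fails for each 'Out' one.
[legs: 2, habitat: desert, mass: 27]: habitat is desert, does not satisfy this → Out.
[legs: 4, habitat: tundra, mass: 27]: habitat is tundra, checks out → In.
[legs: 1, habitat: desert, mass: 15]: habitat is desert, does not satisfy this → Out.
[legs: 4, habitat: ocean, mass: 16]: habitat is ocean, does not satisfy this → Out.

Out, In, Out, Out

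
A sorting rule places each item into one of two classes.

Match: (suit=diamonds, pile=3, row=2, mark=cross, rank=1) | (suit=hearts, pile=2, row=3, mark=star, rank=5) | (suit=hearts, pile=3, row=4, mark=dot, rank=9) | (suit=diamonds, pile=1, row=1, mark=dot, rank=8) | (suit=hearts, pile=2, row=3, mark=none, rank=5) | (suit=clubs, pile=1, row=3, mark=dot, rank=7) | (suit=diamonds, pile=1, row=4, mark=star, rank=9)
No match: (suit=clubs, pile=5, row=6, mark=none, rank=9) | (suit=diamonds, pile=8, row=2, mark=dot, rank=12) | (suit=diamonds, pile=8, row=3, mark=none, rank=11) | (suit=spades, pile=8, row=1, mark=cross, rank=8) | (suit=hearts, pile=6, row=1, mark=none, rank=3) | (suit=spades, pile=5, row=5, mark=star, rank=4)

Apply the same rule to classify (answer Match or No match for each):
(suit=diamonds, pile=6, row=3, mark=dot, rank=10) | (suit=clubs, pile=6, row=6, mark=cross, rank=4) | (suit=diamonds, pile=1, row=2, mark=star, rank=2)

No match, No match, Match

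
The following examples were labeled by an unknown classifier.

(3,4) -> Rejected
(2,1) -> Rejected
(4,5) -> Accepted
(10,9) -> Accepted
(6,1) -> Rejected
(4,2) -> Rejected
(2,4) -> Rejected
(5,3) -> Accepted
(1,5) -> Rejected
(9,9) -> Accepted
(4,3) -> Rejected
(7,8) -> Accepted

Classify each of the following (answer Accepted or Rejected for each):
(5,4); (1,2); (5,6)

Accepted, Rejected, Accepted

'Accepted' ⟺ sum ≥ 8.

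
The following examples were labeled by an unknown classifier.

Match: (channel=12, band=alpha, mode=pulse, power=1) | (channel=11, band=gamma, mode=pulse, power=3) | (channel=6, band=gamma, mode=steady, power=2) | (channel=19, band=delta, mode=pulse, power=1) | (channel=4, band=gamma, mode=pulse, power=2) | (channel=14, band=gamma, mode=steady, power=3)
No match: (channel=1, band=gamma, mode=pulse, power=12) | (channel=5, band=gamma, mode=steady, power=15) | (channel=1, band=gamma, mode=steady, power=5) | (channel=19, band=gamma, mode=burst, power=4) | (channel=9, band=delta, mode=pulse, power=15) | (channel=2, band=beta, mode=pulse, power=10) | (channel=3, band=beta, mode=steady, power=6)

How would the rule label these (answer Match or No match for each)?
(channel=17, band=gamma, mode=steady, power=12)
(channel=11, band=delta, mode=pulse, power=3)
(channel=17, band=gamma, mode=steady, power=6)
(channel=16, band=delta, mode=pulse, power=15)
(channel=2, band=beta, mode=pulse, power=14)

No match, Match, No match, No match, No match

The pattern is that an item is 'Match' exactly when: power ≤ 3.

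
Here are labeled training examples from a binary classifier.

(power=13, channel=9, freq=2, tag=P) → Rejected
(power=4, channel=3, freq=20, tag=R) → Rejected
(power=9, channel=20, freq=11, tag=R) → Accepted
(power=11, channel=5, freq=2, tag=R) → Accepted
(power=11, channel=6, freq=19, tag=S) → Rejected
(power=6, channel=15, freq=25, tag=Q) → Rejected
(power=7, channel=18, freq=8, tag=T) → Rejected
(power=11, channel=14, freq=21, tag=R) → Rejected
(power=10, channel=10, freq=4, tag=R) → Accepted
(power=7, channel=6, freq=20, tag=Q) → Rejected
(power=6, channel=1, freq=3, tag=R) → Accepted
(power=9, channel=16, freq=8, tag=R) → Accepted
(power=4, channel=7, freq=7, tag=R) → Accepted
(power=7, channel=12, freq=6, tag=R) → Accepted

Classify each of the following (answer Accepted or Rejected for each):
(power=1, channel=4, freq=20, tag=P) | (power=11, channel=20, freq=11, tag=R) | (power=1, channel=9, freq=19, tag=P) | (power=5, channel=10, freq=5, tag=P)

The distinguishing property — tag is R AND freq ≤ 11 — holds for all the 'Accepted' cases and none of the 'Rejected' cases.
Rejected: (power=1, channel=4, freq=20, tag=P), since tag is P, freq = 20. Accepted: (power=11, channel=20, freq=11, tag=R), since tag is R, freq = 11. Rejected: (power=1, channel=9, freq=19, tag=P), since tag is P, freq = 19. Rejected: (power=5, channel=10, freq=5, tag=P), since tag is P, freq = 5.

Rejected, Accepted, Rejected, Rejected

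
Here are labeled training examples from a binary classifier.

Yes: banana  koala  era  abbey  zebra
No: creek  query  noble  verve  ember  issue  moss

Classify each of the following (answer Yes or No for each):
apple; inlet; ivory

The distinguishing property — contains 'a' — holds for all the 'Yes' cases and none of the 'No' cases.
apple: has 'a' — has this property, so Yes.
inlet: no 'a' — lacks this property, so No.
ivory: no 'a' — lacks this property, so No.

Yes, No, No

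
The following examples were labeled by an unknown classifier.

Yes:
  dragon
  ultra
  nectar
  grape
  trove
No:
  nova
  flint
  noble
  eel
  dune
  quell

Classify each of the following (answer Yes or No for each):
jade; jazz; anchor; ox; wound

No, No, Yes, No, No

All 'Yes' examples share one property — contains 'r' — and every 'No' example lacks it.
No: jade, since no 'r'.
No: jazz, since no 'r'.
Yes: anchor, since has 'r'.
No: ox, since no 'r'.
No: wound, since no 'r'.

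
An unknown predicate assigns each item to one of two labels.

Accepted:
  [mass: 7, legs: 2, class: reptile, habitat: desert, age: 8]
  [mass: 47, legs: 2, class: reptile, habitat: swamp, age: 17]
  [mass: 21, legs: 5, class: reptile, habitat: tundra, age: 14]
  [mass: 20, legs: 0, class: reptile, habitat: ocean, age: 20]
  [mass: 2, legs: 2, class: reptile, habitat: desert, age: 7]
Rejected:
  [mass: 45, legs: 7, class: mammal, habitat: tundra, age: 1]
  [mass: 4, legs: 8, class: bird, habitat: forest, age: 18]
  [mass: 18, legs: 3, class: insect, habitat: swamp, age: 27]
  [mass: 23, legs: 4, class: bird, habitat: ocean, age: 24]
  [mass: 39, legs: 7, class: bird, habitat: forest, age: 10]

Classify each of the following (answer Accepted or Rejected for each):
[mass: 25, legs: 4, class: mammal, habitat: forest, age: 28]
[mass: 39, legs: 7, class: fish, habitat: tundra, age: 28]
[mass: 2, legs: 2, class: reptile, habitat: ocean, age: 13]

Checking candidate rules against both groups, what survives is: class is reptile.
[mass: 25, legs: 4, class: mammal, habitat: forest, age: 28]: class is mammal — doesn't qualify, so Rejected.
[mass: 39, legs: 7, class: fish, habitat: tundra, age: 28]: class is fish — doesn't qualify, so Rejected.
[mass: 2, legs: 2, class: reptile, habitat: ocean, age: 13]: class is reptile — matches, so Accepted.

Rejected, Rejected, Accepted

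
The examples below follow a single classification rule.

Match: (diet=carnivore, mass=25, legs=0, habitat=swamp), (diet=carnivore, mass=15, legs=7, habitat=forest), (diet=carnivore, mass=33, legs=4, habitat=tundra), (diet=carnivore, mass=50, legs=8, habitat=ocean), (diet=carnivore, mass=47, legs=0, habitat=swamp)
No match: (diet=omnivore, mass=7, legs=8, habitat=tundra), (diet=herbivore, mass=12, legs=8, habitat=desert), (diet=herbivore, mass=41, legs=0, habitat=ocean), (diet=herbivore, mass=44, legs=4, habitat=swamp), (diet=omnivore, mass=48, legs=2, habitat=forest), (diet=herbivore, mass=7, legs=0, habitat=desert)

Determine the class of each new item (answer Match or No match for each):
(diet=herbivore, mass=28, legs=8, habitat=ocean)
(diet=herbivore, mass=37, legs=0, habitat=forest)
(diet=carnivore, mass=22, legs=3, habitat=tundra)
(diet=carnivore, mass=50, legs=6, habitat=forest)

Rule: diet is carnivore. This holds for each 'Match' example and fails for each 'No match' one.

No match, No match, Match, Match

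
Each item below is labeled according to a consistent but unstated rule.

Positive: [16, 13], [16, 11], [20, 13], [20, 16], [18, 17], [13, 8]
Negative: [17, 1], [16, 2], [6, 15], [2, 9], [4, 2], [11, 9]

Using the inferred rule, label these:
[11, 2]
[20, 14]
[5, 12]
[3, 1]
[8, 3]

Negative, Positive, Negative, Negative, Negative

The common property of the 'Positive' items is: first > second AND sum ≥ 21. No 'Negative' item has it.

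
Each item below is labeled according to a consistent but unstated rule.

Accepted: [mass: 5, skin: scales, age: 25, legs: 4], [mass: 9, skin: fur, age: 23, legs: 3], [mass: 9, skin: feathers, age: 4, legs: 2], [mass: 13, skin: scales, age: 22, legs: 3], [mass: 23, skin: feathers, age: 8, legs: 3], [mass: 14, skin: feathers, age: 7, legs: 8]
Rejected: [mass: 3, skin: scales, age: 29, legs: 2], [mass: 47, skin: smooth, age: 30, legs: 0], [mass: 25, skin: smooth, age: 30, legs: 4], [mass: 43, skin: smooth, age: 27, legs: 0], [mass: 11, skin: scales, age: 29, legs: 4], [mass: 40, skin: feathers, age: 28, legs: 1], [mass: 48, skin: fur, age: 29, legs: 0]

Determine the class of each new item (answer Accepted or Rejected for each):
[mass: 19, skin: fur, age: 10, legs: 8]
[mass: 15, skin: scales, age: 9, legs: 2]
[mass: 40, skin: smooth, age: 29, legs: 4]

Accepted, Accepted, Rejected

The rule appears to be: age ≤ 25.
[mass: 19, skin: fur, age: 10, legs: 8]: age = 10 — meets the rule, so Accepted.
[mass: 15, skin: scales, age: 9, legs: 2]: age = 9 — meets the rule, so Accepted.
[mass: 40, skin: smooth, age: 29, legs: 4]: age = 29 — does not pass, so Rejected.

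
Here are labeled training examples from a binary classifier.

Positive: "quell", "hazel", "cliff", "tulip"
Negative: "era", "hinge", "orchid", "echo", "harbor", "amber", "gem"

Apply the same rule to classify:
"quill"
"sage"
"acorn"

Positive, Negative, Negative

Comparing the two groups points to one rule — contains 'l'.
"quill": Positive (has 'l'). "sage": Negative (no 'l'). "acorn": Negative (no 'l').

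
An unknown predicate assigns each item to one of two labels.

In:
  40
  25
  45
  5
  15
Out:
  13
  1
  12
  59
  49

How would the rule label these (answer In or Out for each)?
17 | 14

Out, Out

Rule: multiple of 5. This holds for each 'In' example and fails for each 'Out' one.
17 — 17 = 5·3 + 2, hence Out.
14 — 14 = 5·2 + 4, hence Out.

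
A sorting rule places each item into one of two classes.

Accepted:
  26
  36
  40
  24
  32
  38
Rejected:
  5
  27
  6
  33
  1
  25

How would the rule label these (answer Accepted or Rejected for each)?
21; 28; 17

Rejected, Accepted, Rejected

The distinguishing property — even AND at least 24 — holds for all the 'Accepted' cases and none of the 'Rejected' cases.
Rejected: 21, since 21 is odd, 21 < 24.
Accepted: 28, since 28 is even, 28 ≥ 24.
Rejected: 17, since 17 is odd, 17 < 24.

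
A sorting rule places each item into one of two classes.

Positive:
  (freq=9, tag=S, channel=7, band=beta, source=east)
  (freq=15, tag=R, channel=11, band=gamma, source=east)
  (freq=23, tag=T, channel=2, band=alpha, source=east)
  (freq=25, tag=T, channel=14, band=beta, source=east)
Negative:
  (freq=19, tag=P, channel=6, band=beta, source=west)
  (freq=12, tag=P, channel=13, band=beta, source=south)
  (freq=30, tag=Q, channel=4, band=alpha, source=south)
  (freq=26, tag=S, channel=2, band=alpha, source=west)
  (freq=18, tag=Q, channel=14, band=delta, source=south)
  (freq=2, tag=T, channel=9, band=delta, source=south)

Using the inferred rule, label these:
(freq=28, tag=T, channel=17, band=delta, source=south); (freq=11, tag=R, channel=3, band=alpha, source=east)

Negative, Positive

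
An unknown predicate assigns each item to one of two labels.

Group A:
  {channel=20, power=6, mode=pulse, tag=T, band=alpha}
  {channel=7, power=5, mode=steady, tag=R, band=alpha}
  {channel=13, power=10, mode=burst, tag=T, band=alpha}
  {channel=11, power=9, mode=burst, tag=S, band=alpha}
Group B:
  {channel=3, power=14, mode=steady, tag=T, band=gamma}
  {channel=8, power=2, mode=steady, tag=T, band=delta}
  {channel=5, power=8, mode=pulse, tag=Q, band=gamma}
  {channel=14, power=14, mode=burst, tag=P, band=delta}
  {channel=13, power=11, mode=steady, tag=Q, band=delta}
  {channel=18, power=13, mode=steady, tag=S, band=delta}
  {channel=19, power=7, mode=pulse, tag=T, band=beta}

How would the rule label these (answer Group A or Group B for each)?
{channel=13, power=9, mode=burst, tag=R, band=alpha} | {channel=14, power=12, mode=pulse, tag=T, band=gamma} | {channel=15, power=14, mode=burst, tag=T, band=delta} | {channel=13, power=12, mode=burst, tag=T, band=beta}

Group A, Group B, Group B, Group B

Checking candidate rules against both groups, what survives is: band is alpha.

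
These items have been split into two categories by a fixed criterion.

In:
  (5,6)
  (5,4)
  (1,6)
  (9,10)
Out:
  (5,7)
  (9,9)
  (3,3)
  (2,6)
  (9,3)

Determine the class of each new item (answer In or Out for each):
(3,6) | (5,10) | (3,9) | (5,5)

In, In, Out, Out

'In' ⟺ sum is odd.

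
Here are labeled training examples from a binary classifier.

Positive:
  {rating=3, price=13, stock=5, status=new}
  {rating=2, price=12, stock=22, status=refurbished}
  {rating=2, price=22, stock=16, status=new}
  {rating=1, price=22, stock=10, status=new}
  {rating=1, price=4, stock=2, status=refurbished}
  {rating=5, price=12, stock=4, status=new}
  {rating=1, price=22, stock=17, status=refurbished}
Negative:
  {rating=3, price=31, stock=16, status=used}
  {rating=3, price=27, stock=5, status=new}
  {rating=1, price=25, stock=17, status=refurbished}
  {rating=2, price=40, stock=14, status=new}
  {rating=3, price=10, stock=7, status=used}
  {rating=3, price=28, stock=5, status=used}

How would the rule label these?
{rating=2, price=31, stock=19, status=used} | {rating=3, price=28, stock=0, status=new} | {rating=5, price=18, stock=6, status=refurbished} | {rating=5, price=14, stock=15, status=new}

One predicate separates the groups cleanly: price ≤ 22 AND stock ≠ 7.
{rating=2, price=31, stock=19, status=used}: Negative (price = 31, stock = 19). {rating=3, price=28, stock=0, status=new}: Negative (price = 28, stock = 0). {rating=5, price=18, stock=6, status=refurbished}: Positive (price = 18, stock = 6). {rating=5, price=14, stock=15, status=new}: Positive (price = 14, stock = 15).

Negative, Negative, Positive, Positive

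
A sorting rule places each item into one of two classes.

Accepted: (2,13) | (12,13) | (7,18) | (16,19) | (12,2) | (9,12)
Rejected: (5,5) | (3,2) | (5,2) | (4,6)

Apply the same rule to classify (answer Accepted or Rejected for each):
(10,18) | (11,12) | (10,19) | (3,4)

Accepted, Accepted, Accepted, Rejected

The classifier is using: sum ≥ 14.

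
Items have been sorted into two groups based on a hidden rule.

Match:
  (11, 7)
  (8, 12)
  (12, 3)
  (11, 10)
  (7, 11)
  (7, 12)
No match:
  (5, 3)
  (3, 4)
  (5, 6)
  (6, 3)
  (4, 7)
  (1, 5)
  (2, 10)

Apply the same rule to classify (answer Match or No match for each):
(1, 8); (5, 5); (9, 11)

No match, No match, Match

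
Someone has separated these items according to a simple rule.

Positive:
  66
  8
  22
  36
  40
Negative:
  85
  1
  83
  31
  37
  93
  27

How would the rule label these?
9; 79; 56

Negative, Negative, Positive

The pattern is that an item is 'Positive' exactly when: even.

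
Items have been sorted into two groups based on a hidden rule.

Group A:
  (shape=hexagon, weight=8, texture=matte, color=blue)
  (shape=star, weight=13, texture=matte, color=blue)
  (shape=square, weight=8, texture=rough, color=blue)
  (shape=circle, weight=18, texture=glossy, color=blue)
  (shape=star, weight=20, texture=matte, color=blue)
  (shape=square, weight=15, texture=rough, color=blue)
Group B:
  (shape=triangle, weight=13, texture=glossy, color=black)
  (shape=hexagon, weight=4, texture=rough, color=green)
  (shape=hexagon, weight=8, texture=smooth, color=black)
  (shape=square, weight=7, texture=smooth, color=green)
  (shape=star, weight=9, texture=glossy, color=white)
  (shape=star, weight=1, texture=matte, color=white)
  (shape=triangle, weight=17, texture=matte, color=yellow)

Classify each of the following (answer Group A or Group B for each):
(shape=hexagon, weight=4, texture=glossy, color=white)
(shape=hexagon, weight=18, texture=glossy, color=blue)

Group B, Group A

The classifier is using: color is blue.
(shape=hexagon, weight=4, texture=glossy, color=white): color is white — does not fit, so Group B. (shape=hexagon, weight=18, texture=glossy, color=blue): color is blue — matches, so Group A.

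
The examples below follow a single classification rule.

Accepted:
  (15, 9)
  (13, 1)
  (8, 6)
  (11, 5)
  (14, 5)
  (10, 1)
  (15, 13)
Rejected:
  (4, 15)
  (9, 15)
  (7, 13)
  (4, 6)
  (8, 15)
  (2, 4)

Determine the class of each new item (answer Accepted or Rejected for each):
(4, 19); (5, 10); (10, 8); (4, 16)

Rejected, Rejected, Accepted, Rejected

The distinguishing property — first > second — holds for all the 'Accepted' cases and none of the 'Rejected' cases.
(4, 19): 4 < 19, doesn't match → Rejected. (5, 10): 5 < 10, doesn't match → Rejected. (10, 8): 10 > 8, qualifies → Accepted. (4, 16): 4 < 16, doesn't match → Rejected.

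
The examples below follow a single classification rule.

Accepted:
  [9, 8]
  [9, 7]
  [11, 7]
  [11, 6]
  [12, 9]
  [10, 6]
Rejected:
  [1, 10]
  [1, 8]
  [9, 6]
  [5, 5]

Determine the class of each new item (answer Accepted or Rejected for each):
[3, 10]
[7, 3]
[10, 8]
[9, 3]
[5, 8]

Rejected, Rejected, Accepted, Rejected, Rejected

All 'Accepted' examples share one property — sum ≥ 16 — and every 'Rejected' example lacks it.
Rejected: [3, 10], since 3+10 = 13. Rejected: [7, 3], since 7+3 = 10. Accepted: [10, 8], since 10+8 = 18. Rejected: [9, 3], since 9+3 = 12. Rejected: [5, 8], since 5+8 = 13.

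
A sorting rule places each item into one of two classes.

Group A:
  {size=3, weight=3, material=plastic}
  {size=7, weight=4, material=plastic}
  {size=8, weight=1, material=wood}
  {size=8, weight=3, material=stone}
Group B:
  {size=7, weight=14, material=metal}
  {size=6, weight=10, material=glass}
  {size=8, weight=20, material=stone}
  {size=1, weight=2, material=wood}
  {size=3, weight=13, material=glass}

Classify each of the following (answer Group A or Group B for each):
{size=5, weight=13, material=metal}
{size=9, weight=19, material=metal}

Group B, Group B

The rule appears to be: size ≥ 3 AND weight ≤ 4.
{size=5, weight=13, material=metal} — size = 5, weight = 13, hence Group B. {size=9, weight=19, material=metal} — size = 9, weight = 19, hence Group B.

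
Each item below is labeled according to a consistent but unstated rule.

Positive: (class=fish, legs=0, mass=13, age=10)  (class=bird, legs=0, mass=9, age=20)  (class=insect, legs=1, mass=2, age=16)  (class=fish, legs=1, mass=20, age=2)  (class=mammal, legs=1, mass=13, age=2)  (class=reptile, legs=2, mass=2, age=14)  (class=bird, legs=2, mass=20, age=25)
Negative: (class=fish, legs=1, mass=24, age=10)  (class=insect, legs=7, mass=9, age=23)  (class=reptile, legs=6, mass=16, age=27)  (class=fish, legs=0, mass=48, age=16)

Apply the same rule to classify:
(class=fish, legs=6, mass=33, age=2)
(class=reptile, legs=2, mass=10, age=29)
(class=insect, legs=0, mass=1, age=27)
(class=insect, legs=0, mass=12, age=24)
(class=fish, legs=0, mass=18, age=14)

Negative, Positive, Positive, Positive, Positive

A rule that fits every label: mass ≤ 20 AND legs ≤ 2 — true of each 'Positive' example, false of each 'Negative' one.
(class=fish, legs=6, mass=33, age=2) — mass = 33, legs = 6, hence Negative.
(class=reptile, legs=2, mass=10, age=29) — mass = 10, legs = 2, hence Positive.
(class=insect, legs=0, mass=1, age=27) — mass = 1, legs = 0, hence Positive.
(class=insect, legs=0, mass=12, age=24) — mass = 12, legs = 0, hence Positive.
(class=fish, legs=0, mass=18, age=14) — mass = 18, legs = 0, hence Positive.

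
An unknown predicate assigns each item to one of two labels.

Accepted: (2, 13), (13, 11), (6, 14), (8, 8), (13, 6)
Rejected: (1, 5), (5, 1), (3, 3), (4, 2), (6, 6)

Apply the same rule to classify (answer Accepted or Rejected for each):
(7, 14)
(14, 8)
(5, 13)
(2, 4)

Accepted, Accepted, Accepted, Rejected

The classifier is using: sum ≥ 15.
Accepted: (7, 14), since 7+14 = 21.
Accepted: (14, 8), since 14+8 = 22.
Accepted: (5, 13), since 5+13 = 18.
Rejected: (2, 4), since 2+4 = 6.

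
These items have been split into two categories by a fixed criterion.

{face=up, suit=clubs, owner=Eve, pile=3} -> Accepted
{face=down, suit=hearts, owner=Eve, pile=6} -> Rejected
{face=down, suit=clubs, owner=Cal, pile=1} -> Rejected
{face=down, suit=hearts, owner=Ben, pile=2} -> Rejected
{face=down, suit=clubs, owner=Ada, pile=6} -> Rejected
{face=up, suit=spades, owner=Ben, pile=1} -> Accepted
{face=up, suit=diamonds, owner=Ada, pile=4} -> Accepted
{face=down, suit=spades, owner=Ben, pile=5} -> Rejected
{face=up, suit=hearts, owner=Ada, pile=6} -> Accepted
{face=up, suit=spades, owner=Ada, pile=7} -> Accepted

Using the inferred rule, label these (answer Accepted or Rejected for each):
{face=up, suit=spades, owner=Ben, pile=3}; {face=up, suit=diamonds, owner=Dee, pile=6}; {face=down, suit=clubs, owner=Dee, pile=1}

Accepted, Accepted, Rejected

'Accepted' ⟺ face is up.
{face=up, suit=spades, owner=Ben, pile=3}: face is up — matches, so Accepted.
{face=up, suit=diamonds, owner=Dee, pile=6}: face is up — matches, so Accepted.
{face=down, suit=clubs, owner=Dee, pile=1}: face is down — does not pass, so Rejected.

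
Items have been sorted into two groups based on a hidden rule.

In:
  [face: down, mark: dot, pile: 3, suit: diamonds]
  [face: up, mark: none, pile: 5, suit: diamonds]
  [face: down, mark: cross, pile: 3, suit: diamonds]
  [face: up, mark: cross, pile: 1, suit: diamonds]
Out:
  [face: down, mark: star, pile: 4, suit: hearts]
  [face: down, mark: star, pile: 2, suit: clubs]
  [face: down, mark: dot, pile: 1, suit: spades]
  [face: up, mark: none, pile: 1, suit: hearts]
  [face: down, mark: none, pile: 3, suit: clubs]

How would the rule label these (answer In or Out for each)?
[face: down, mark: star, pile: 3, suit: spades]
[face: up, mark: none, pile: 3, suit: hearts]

Out, Out

The simplest hypothesis consistent with all the labels is: suit is diamonds.
[face: down, mark: star, pile: 3, suit: spades] — suit is spades, hence Out. [face: up, mark: none, pile: 3, suit: hearts] — suit is hearts, hence Out.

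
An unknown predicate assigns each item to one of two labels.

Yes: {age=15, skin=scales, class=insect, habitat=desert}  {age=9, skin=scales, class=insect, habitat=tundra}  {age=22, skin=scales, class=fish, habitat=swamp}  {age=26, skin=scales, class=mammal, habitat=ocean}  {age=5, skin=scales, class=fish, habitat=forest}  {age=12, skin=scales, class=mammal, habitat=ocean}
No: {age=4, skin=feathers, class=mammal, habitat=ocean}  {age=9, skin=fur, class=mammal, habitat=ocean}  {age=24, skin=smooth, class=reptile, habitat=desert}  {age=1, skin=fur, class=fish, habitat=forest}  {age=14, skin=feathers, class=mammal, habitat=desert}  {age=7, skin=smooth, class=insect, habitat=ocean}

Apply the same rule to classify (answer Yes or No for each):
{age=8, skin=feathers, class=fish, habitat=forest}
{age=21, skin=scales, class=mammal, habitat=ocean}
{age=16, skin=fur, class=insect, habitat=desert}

No, Yes, No

Comparing the two groups points to one rule — skin is scales.
{age=8, skin=feathers, class=fish, habitat=forest}: skin is feathers — lacks this property, so No. {age=21, skin=scales, class=mammal, habitat=ocean}: skin is scales — satisfies this, so Yes. {age=16, skin=fur, class=insect, habitat=desert}: skin is fur — lacks this property, so No.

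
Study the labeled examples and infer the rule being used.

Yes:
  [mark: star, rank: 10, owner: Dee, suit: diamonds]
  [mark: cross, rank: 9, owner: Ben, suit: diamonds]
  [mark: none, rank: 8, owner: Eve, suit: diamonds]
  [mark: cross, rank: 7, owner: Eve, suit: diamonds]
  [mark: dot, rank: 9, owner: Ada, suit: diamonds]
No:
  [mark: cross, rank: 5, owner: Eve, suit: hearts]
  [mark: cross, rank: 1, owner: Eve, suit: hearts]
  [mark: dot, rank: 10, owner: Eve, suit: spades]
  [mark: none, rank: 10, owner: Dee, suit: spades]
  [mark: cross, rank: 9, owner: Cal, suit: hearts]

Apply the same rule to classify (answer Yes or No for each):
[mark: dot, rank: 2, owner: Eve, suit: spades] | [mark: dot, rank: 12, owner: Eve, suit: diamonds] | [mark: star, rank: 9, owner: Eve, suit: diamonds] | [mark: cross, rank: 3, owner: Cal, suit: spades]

The simplest hypothesis consistent with all the labels is: suit is diamonds.
[mark: dot, rank: 2, owner: Eve, suit: spades]: suit is spades — fails the rule, so No.
[mark: dot, rank: 12, owner: Eve, suit: diamonds]: suit is diamonds — meets the rule, so Yes.
[mark: star, rank: 9, owner: Eve, suit: diamonds]: suit is diamonds — meets the rule, so Yes.
[mark: cross, rank: 3, owner: Cal, suit: spades]: suit is spades — fails the rule, so No.

No, Yes, Yes, No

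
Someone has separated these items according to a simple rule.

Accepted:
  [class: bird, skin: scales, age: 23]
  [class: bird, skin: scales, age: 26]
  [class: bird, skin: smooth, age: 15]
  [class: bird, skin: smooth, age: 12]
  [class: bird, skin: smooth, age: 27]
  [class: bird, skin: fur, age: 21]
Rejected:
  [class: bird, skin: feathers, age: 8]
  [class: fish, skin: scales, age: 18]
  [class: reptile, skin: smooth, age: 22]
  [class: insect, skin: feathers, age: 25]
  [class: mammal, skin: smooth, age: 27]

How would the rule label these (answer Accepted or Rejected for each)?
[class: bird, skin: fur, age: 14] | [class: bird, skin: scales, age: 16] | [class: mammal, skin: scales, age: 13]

The common property of the 'Accepted' items is: class is bird AND age ≥ 12. No 'Rejected' item has it.
[class: bird, skin: fur, age: 14]: Accepted (class is bird, age = 14).
[class: bird, skin: scales, age: 16]: Accepted (class is bird, age = 16).
[class: mammal, skin: scales, age: 13]: Rejected (class is mammal, age = 13).

Accepted, Accepted, Rejected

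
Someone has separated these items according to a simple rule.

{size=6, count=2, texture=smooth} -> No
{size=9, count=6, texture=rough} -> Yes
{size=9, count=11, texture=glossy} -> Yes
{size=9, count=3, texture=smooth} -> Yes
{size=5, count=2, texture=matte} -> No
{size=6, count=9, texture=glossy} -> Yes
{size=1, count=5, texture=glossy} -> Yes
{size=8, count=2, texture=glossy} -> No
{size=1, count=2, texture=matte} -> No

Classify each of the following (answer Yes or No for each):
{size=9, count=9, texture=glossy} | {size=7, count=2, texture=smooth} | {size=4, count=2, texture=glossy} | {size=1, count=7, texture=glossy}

Yes, No, No, Yes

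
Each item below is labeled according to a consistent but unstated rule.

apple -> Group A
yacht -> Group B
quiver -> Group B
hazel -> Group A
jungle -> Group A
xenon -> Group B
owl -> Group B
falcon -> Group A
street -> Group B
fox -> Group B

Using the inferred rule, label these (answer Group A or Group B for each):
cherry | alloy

Group B, Group A

The simplest hypothesis consistent with all the labels is: length ≥ 5 AND contains 'l'.
cherry: Group B (length 6, no 'l').
alloy: Group A (length 5, has 'l').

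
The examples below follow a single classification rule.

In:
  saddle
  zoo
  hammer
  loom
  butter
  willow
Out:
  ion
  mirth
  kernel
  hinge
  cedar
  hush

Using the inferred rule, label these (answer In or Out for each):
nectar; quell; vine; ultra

Out, In, Out, Out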